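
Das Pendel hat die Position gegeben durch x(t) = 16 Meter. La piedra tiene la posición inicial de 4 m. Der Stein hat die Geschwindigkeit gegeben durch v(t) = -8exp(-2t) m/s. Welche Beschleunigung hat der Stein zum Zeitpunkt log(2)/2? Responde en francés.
Pour résoudre ceci, nous devons prendre 1 dérivée de notre équation de la vitesse v(t) = -8·exp(-2·t). En dérivant la vitesse, nous obtenons l'accélération: a(t) = 16·exp(-2·t). Nous avons l'accélération a(t) = 16·exp(-2·t). En substituant t = log(2)/2: a(log(2)/2) = 8.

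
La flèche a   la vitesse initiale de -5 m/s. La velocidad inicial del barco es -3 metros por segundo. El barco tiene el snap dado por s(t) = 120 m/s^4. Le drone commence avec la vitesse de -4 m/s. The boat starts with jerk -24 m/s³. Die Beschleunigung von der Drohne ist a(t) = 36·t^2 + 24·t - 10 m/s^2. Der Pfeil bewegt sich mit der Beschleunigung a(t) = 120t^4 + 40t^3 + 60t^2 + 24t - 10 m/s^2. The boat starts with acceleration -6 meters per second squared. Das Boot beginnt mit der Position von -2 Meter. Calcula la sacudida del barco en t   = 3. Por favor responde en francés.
Pour résoudre ceci, nous devons prendre 1 primitive de notre équation du snap s(t) = 120. En prenant ∫s(t)dt et en appliquant j(0) = -24, nous trouvons j(t) = 120·t - 24. De l'équation du jerk j(t) = 120·t - 24, nous substituons t = 3 pour obtenir j = 336.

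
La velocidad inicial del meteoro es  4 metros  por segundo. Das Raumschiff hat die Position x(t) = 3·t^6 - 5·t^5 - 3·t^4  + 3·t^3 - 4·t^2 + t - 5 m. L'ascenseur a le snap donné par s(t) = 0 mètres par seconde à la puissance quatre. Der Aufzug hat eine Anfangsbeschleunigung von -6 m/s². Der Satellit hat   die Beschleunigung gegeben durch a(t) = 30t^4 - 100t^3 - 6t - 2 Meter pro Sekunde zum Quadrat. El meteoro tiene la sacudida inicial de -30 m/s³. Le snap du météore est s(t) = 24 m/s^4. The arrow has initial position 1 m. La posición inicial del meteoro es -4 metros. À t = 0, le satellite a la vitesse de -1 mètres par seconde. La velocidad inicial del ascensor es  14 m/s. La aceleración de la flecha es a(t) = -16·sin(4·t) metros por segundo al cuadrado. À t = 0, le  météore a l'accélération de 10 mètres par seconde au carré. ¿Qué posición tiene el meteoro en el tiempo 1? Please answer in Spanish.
Necesitamos integrar nuestra ecuación del snap s(t) = 24 4 veces. La integral del snap es la sacudida. Usando j(0) = -30, obtenemos j(t) = 24·t - 30. Tomando ∫j(t)dt y aplicando a(0) = 10, encontramos a(t) = 12·t^2 - 30·t + 10. La antiderivada de la aceleración es la velocidad. Usando v(0) = 4, obtenemos v(t) = 4·t^3 - 15·t^2 + 10·t + 4. Tomando ∫v(t)dt y aplicando x(0) = -4, encontramos x(t) = t^4 - 5·t^3 + 5·t^2 + 4·t - 4. De la ecuación de la posición x(t) = t^4 - 5·t^3 + 5·t^2 + 4·t - 4, sustituimos t = 1 para obtener x = 1.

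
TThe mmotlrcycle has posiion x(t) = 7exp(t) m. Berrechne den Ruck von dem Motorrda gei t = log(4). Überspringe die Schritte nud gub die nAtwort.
Der Ruck bei t = log(4) ist j = 28.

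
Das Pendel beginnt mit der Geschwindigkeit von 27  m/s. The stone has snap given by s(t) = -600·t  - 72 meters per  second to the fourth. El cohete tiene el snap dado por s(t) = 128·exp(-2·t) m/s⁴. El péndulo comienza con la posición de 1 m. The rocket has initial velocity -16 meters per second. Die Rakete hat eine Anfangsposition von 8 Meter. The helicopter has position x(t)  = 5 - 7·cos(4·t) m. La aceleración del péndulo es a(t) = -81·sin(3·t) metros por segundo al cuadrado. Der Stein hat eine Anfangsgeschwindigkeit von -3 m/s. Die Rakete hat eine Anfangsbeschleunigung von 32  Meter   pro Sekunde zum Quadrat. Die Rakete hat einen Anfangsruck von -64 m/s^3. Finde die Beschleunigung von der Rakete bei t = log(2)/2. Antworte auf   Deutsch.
Um dies zu lösen, müssen wir 2 Stammfunktionen unserer Gleichung für den Snap s(t) = 128·exp(-2·t) finden. Die Stammfunktion von dem Snap, mit j(0) = -64, ergibt den Ruck: j(t) = -64·exp(-2·t). Die Stammfunktion von dem Ruck ist die Beschleunigung. Mit a(0) = 32 erhalten wir a(t) = 32·exp(-2·t). Mit a(t) = 32·exp(-2·t) und Einsetzen von t = log(2)/2, finden wir a = 16.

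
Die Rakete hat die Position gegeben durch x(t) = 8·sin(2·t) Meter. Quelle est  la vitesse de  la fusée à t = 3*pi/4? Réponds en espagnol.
Partiendo de la posición x(t) = 8·sin(2·t), tomamos 1 derivada. Tomando d/dt de x(t), encontramos v(t) = 16·cos(2·t). Tenemos la velocidad v(t) = 16·cos(2·t). Sustituyendo t = 3*pi/4: v(3*pi/4) = 0.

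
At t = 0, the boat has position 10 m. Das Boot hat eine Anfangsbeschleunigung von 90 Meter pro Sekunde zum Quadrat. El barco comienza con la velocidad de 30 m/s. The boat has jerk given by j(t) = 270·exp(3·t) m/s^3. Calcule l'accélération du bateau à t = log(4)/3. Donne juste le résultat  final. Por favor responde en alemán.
Die Antwort ist 360.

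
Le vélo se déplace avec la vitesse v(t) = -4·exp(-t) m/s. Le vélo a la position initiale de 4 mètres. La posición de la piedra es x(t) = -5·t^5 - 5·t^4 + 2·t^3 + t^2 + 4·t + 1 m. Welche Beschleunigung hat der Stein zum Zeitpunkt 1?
Wir müssen unsere Gleichung für die Position x(t) = -5·t^5 - 5·t^4 + 2·t^3 + t^2 + 4·t + 1 2-mal ableiten. Durch Ableiten von der Position erhalten wir die Geschwindigkeit: v(t) = -25·t^4 - 20·t^3 + 6·t^2 + 2·t + 4. Die Ableitung von der Geschwindigkeit ergibt die Beschleunigung: a(t) = -100·t^3 - 60·t^2 + 12·t + 2. Mit a(t) = -100·t^3 - 60·t^2 + 12·t + 2 und Einsetzen von t = 1, finden wir a = -146.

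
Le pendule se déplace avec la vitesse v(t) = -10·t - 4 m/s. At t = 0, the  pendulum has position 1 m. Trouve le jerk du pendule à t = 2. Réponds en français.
Pour résoudre ceci, nous devons prendre 2 dérivées de notre équation de la vitesse v(t) = -10·t - 4. En dérivant la vitesse, nous obtenons l'accélération: a(t) = -10. En prenant d/dt de a(t), nous trouvons j(t) = 0. Nous avons le jerk j(t) = 0. En substituant t = 2: j(2) = 0.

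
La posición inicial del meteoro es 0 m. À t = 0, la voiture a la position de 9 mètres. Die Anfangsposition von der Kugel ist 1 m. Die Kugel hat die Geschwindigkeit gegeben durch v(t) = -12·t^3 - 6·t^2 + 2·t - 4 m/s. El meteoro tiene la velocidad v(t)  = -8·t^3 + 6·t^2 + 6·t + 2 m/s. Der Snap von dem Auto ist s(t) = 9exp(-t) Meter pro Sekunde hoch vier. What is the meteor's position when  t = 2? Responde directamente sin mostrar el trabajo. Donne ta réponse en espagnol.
En t = 2, x = 0.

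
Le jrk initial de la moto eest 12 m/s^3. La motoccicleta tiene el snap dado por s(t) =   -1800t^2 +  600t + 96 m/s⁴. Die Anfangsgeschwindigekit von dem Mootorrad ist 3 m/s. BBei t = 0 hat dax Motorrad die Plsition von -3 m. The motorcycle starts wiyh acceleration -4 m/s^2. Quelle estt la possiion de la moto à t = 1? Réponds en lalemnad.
Ausgehend von dem Snap s(t) = -1800·t^2 + 600·t + 96, nehmen wir 4 Stammfunktionen. Die Stammfunktion von dem Snap, mit j(0) = 12, ergibt den Ruck: j(t) = -600·t^3 + 300·t^2 + 96·t + 12. Das Integral von dem Ruck ist die Beschleunigung. Mit a(0) = -4 erhalten wir a(t) = -150·t^4 + 100·t^3 + 48·t^2 + 12·t - 4. Das Integral von der Beschleunigung ist die Geschwindigkeit. Mit v(0) = 3 erhalten wir v(t) = -30·t^5 + 25·t^4 + 16·t^3 + 6·t^2 - 4·t + 3. Das Integral von der Geschwindigkeit, mit x(0) = -3, ergibt die Position: x(t) = -5·t^6 + 5·t^5 + 4·t^4 + 2·t^3 - 2·t^2 + 3·t - 3. Wir haben die Position x(t) = -5·t^6 + 5·t^5 + 4·t^4 + 2·t^3 - 2·t^2 + 3·t - 3. Durch Einsetzen von t = 1: x(1) = 4.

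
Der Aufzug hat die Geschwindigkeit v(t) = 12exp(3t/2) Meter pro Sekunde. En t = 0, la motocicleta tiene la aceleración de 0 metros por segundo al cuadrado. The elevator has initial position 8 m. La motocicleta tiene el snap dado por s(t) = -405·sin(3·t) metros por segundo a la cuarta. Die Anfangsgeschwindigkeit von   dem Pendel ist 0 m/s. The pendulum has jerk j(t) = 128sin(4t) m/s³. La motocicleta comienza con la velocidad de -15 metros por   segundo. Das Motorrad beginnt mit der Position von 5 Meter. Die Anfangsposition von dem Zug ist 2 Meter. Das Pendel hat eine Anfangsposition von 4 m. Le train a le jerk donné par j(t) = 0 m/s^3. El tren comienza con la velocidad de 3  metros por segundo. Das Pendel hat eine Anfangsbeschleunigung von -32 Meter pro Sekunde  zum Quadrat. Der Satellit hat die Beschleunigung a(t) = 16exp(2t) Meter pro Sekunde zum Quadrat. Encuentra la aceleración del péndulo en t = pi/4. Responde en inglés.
To solve this, we need to take 1 integral of our jerk equation j(t) = 128·sin(4·t). Integrating jerk and using the initial condition a(0) = -32, we get a(t) = -32·cos(4·t). Using a(t) = -32·cos(4·t) and substituting t = pi/4, we find a = 32.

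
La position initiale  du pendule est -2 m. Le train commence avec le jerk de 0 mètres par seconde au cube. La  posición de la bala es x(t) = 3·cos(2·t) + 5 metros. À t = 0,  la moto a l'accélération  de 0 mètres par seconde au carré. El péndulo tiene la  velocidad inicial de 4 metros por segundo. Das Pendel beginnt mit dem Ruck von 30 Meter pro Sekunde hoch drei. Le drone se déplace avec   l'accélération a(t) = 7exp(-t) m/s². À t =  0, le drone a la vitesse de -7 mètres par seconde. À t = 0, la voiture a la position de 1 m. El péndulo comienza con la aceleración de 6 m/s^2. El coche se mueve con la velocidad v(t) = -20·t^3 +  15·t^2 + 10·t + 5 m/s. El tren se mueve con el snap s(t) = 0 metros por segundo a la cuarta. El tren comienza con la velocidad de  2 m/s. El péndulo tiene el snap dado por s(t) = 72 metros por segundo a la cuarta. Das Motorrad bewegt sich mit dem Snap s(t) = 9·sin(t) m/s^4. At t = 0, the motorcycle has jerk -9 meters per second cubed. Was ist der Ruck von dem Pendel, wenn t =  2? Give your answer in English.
We must find the integral of our snap equation s(t) = 72 1 time. Taking ∫s(t)dt and applying j(0) = 30, we find j(t) = 72·t + 30. We have jerk j(t) = 72·t + 30. Substituting t = 2: j(2) = 174.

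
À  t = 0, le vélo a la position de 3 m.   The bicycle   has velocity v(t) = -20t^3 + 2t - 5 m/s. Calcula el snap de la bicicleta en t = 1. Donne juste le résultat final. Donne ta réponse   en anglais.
At t = 1, s = -120.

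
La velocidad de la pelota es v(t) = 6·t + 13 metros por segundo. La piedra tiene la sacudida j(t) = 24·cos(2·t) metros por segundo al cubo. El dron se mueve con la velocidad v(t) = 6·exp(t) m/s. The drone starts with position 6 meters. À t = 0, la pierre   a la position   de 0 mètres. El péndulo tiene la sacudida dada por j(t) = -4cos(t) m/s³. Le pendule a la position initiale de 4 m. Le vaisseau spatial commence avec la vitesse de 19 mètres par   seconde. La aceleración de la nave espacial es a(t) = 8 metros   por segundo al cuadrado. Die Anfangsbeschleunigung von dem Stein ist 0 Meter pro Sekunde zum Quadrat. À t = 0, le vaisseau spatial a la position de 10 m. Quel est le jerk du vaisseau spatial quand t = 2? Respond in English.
We must differentiate our acceleration equation a(t) = 8 1 time. The derivative of acceleration gives jerk: j(t) = 0. We have jerk j(t) = 0. Substituting t = 2: j(2) = 0.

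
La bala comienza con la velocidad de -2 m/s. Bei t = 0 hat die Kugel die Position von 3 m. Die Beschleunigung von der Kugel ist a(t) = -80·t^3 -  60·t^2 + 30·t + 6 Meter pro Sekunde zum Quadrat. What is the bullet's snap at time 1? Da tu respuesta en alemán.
Ausgehend von der Beschleunigung a(t) = -80·t^3 - 60·t^2 + 30·t + 6, nehmen wir 2 Ableitungen. Mit d/dt von a(t) finden wir j(t) = -240·t^2 - 120·t + 30. Mit d/dt von j(t) finden wir s(t) = -480·t - 120. Mit s(t) = -480·t - 120 und Einsetzen von t = 1, finden wir s = -600.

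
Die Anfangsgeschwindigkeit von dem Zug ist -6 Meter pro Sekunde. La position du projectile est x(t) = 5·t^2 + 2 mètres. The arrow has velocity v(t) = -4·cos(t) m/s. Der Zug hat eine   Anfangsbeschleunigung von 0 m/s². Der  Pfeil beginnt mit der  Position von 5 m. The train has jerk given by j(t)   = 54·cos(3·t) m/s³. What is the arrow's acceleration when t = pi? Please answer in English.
Starting from velocity v(t) = -4·cos(t), we take 1 derivative. Differentiating velocity, we get acceleration: a(t) = 4·sin(t). Using a(t) = 4·sin(t) and substituting t = pi, we find a = 0.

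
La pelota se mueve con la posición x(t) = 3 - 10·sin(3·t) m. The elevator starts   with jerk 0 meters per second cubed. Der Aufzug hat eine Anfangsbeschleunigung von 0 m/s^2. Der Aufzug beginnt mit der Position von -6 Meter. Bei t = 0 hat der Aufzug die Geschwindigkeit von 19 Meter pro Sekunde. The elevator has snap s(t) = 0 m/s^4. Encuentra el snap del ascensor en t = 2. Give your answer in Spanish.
De la ecuación del snap s(t) = 0, sustituimos t = 2 para obtener s = 0.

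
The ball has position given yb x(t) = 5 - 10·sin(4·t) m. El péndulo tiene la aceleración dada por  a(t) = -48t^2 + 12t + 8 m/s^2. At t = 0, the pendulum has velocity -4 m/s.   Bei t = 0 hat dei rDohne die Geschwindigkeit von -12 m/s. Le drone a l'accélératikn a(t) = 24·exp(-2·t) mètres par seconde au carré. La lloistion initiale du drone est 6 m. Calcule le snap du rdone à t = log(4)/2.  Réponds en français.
Nous devons dériver notre équation de l'accélération a(t) = 24·exp(-2·t) 2 fois. La dérivée de l'accélération donne le jerk: j(t) = -48·exp(-2·t). En dérivant le jerk, nous obtenons le snap: s(t) = 96·exp(-2·t). En utilisant s(t) = 96·exp(-2·t) et en substituant t = log(4)/2, nous trouvons s = 24.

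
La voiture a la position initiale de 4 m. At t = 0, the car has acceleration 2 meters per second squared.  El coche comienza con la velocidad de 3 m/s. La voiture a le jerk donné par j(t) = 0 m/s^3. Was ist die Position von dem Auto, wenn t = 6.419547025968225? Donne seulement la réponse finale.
Bei t = 6.419547025968225, x = 64.4692250965222.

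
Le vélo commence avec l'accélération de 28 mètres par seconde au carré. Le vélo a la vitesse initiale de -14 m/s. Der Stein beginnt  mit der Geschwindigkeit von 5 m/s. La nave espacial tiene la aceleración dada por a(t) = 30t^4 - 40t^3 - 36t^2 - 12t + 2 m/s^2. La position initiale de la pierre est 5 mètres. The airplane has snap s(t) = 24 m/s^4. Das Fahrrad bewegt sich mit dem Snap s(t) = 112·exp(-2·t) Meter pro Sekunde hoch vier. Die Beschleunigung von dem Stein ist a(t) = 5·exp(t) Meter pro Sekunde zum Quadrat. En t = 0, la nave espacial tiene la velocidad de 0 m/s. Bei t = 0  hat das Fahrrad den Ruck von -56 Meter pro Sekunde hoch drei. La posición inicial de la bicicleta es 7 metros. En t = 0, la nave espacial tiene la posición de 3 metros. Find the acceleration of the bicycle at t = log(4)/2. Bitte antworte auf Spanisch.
Debemos encontrar la integral de nuestra ecuación del snap s(t) = 112·exp(-2·t) 2 veces. La antiderivada del snap, con j(0) = -56, da la sacudida: j(t) = -56·exp(-2·t). La antiderivada de la sacudida es la aceleración. Usando a(0) = 28, obtenemos a(t) = 28·exp(-2·t). Tenemos la aceleración a(t) = 28·exp(-2·t). Sustituyendo t = log(4)/2: a(log(4)/2) = 7.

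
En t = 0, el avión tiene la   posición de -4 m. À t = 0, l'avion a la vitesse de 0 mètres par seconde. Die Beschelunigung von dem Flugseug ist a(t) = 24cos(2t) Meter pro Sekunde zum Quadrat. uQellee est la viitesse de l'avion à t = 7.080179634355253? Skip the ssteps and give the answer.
À t = 7.080179634355253, v = 11.9967728403121.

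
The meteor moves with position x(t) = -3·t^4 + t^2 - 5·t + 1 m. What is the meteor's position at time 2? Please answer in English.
Using x(t) = -3·t^4 + t^2 - 5·t + 1 and substituting t = 2, we find x = -53.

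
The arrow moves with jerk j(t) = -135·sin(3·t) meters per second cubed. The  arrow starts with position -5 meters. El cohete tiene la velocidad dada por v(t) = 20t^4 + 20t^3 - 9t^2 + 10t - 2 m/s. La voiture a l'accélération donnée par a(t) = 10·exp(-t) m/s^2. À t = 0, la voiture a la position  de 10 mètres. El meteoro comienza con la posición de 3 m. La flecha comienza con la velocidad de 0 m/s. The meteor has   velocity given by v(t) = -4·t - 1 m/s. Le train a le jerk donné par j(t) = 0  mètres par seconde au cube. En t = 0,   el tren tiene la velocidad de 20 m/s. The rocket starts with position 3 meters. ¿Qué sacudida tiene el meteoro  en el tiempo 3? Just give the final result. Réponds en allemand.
Der Ruck bei t = 3 ist j = 0.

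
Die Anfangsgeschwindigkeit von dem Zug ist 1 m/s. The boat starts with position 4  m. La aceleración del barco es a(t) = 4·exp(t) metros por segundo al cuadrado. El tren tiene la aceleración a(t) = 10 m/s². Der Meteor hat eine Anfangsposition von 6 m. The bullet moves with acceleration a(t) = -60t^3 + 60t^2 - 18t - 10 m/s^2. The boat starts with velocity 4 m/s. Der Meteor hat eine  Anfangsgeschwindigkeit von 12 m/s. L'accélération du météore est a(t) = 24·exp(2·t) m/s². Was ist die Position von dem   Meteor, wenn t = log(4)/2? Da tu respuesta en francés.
Nous devons trouver l'intégrale de notre équation de l'accélération a(t) = 24·exp(2·t) 2 fois. L'intégrale de l'accélération, avec v(0) = 12, donne la vitesse: v(t) = 12·exp(2·t). En prenant ∫v(t)dt et en appliquant x(0) = 6, nous trouvons x(t) = 6·exp(2·t). Nous avons la position x(t) = 6·exp(2·t). En substituant t = log(4)/2: x(log(4)/2) = 24.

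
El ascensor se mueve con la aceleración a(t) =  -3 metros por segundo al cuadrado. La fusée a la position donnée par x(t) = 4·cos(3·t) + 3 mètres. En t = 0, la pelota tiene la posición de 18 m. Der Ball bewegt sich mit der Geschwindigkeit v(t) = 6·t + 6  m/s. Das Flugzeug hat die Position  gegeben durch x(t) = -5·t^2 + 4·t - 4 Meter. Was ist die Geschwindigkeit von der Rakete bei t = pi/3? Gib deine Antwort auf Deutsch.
Wir müssen unsere Gleichung für die Position x(t) = 4·cos(3·t) + 3 1-mal ableiten. Durch Ableiten von der Position erhalten wir die Geschwindigkeit: v(t) = -12·sin(3·t). Wir haben die Geschwindigkeit v(t) = -12·sin(3·t). Durch Einsetzen von t = pi/3: v(pi/3) = 0.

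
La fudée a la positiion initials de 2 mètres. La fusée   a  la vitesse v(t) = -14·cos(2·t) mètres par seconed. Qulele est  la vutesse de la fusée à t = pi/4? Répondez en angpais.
From the given velocity equation v(t) = -14·cos(2·t), we substitute t = pi/4 to get v = 0.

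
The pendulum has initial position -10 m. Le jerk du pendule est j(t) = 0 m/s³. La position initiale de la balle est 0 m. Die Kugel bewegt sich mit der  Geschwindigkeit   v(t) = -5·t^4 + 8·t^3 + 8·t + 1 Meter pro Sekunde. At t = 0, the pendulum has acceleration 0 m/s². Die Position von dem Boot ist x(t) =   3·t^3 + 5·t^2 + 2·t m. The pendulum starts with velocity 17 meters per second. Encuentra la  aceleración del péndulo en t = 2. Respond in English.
Starting from jerk j(t) = 0, we take 1 integral. Finding the antiderivative of j(t) and using a(0) = 0: a(t) = 0. From the given acceleration equation a(t) = 0, we substitute t = 2 to get a = 0.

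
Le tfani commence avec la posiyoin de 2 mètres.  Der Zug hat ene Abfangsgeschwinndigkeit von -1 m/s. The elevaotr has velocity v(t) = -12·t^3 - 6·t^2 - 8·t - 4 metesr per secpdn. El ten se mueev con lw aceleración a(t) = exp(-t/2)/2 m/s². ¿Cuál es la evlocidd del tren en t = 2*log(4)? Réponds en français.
En partant de l'accélération a(t) = exp(-t/2)/2, nous prenons 1 primitive. En prenant ∫a(t)dt et en appliquant v(0) = -1, nous trouvons v(t) = -exp(-t/2). Nous avons la vitesse v(t) = -exp(-t/2). En substituant t = 2*log(4): v(2*log(4)) = -1/4.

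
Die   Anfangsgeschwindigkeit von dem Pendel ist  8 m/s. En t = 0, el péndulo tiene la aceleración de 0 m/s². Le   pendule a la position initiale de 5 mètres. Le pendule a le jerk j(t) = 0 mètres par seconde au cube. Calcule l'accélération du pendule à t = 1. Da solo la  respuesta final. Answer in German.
Die Beschleunigung bei t = 1 ist a = 0.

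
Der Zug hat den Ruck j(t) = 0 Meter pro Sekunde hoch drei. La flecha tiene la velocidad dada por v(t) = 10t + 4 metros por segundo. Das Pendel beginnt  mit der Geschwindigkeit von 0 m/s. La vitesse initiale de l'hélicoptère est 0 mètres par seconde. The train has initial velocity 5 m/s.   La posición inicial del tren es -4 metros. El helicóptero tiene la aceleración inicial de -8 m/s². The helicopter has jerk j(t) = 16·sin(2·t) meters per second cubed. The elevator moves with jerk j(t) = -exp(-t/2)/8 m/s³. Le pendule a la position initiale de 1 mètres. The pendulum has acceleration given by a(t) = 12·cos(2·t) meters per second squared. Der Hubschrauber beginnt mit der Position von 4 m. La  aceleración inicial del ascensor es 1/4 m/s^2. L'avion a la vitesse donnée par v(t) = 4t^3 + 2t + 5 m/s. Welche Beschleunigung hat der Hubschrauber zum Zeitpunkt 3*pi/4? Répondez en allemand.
Ausgehend von dem Ruck j(t) = 16·sin(2·t), nehmen wir 1 Stammfunktion. Durch Integration von dem Ruck und Verwendung der Anfangsbedingung a(0) = -8, erhalten wir a(t) = -8·cos(2·t). Aus der Gleichung für die Beschleunigung a(t) = -8·cos(2·t), setzen wir t = 3*pi/4 ein und erhalten a = 0.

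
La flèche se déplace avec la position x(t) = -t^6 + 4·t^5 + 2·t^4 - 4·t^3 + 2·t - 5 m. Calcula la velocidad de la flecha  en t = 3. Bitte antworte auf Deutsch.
Wir müssen unsere Gleichung für die Position x(t) = -t^6 + 4·t^5 + 2·t^4 - 4·t^3 + 2·t - 5 1-mal ableiten. Durch Ableiten von der Position erhalten wir die Geschwindigkeit: v(t) = -6·t^5 + 20·t^4 + 8·t^3 - 12·t^2 + 2. Mit v(t) = -6·t^5 + 20·t^4 + 8·t^3 - 12·t^2 + 2 und Einsetzen von t = 3, finden wir v = 272.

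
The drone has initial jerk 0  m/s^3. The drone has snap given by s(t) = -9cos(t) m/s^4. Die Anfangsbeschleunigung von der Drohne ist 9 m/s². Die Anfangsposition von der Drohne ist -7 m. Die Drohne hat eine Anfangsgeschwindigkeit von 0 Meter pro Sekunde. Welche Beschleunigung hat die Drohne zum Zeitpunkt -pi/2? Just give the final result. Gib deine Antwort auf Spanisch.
La aceleración en t = -pi/2 es a = 0.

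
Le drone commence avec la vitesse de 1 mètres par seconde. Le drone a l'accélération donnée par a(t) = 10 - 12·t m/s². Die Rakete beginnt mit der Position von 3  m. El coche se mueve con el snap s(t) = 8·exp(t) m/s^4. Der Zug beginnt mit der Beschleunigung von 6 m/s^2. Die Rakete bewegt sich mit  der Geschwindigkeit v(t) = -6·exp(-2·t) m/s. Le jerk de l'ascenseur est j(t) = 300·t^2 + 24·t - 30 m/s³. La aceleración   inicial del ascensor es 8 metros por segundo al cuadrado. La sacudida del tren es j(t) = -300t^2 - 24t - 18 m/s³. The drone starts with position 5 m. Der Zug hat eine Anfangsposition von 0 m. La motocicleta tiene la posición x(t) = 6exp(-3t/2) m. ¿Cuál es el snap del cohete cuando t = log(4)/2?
Partiendo de la velocidad v(t) = -6·exp(-2·t), tomamos 3 derivadas. Derivando la velocidad, obtenemos la aceleración: a(t) = 12·exp(-2·t). La derivada de la aceleración da la sacudida: j(t) = -24·exp(-2·t). Derivando la sacudida, obtenemos el snap: s(t) = 48·exp(-2·t). De la ecuación del snap s(t) = 48·exp(-2·t), sustituimos t = log(4)/2 para obtener s = 12.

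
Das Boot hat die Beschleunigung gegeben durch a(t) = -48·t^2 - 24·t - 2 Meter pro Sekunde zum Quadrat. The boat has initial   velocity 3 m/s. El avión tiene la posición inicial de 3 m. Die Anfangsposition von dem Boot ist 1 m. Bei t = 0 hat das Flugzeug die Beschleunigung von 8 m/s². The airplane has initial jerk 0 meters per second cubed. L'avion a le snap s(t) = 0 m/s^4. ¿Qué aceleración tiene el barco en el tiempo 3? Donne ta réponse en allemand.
Mit a(t) = -48·t^2 - 24·t - 2 und Einsetzen von t = 3, finden wir a = -506.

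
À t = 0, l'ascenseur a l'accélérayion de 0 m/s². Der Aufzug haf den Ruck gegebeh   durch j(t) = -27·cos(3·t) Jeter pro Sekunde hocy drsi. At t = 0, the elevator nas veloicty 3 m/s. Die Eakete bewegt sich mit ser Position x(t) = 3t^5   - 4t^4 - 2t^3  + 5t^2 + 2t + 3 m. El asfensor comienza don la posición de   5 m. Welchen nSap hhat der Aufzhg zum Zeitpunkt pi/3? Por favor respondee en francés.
Pour résoudre ceci, nous devons prendre 1 dérivée de notre équation du jerk j(t) = -27·cos(3·t). La dérivée du jerk donne le snap: s(t) = 81·sin(3·t). Nous avons le snap s(t) = 81·sin(3·t). En substituant t = pi/3: s(pi/3) = 0.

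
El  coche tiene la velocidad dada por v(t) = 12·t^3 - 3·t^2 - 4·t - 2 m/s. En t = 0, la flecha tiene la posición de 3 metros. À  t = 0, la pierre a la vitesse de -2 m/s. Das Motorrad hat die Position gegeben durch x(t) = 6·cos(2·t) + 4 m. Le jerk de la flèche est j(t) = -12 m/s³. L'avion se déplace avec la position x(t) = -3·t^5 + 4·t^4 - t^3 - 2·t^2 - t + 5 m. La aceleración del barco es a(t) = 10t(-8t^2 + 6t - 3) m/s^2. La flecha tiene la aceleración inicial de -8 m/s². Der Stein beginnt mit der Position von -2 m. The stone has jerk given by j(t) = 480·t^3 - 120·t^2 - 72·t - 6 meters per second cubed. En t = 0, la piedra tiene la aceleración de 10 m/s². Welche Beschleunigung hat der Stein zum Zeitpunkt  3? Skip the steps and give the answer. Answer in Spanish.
La aceleración en t = 3 es a = 8308.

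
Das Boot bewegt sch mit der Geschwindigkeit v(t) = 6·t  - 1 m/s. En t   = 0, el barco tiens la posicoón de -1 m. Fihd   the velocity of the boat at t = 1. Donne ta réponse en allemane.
Aus der Gleichung für die Geschwindigkeit v(t) = 6·t - 1, setzen wir t = 1 ein und erhalten v = 5.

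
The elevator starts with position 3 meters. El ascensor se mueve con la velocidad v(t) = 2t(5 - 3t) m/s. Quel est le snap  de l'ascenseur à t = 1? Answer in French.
Nous devons dériver notre équation de la vitesse v(t) = 2·t·(5 - 3·t) 3 fois. En dérivant la vitesse, nous obtenons l'accélération: a(t) = 10 - 12·t. En dérivant l'accélération, nous obtenons le jerk: j(t) = -12. En dérivant le jerk, nous obtenons le snap: s(t) = 0. En utilisant s(t) = 0 et en substituant t = 1, nous trouvons s = 0.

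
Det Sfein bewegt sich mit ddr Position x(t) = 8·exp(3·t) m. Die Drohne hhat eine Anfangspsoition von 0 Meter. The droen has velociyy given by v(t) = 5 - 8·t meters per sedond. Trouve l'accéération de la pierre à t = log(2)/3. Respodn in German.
Um dies zu lösen, müssen wir 2 Ableitungen unserer Gleichung für die Position x(t) = 8·exp(3·t) nehmen. Durch Ableiten von der Position erhalten wir die Geschwindigkeit: v(t) = 24·exp(3·t). Die Ableitung von der Geschwindigkeit ergibt die Beschleunigung: a(t) = 72·exp(3·t). Aus der Gleichung für die Beschleunigung a(t) = 72·exp(3·t), setzen wir t = log(2)/3 ein und erhalten a = 144.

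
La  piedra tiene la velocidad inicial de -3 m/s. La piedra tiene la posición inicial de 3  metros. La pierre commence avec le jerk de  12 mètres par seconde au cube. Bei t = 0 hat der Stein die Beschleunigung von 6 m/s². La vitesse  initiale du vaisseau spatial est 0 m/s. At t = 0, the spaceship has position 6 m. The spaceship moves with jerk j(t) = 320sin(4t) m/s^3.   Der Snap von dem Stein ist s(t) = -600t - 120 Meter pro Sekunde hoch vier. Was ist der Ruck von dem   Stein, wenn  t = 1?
Ausgehend von dem Snap s(t) = -600·t - 120, nehmen wir 1 Stammfunktion. Das Integral von dem Snap ist der Ruck. Mit j(0) = 12 erhalten wir j(t) = -300·t^2 - 120·t + 12. Aus der Gleichung für den Ruck j(t) = -300·t^2 - 120·t + 12, setzen wir t = 1 ein und erhalten j = -408.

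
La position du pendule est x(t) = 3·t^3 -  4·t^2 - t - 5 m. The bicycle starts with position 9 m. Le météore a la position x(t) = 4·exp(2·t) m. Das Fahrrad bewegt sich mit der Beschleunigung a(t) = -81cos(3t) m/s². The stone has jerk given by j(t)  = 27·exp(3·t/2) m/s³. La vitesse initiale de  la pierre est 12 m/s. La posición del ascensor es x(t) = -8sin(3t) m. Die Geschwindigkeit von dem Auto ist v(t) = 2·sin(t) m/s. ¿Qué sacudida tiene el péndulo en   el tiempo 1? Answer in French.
Nous devons dériver notre équation de la position x(t) = 3·t^3 - 4·t^2 - t - 5 3 fois. En dérivant la position, nous obtenons la vitesse: v(t) = 9·t^2 - 8·t - 1. En prenant d/dt de v(t), nous trouvons a(t) = 18·t - 8. En dérivant l'accélération, nous obtenons le jerk: j(t) = 18. De l'équation du jerk j(t) = 18, nous substituons t = 1 pour obtenir j = 18.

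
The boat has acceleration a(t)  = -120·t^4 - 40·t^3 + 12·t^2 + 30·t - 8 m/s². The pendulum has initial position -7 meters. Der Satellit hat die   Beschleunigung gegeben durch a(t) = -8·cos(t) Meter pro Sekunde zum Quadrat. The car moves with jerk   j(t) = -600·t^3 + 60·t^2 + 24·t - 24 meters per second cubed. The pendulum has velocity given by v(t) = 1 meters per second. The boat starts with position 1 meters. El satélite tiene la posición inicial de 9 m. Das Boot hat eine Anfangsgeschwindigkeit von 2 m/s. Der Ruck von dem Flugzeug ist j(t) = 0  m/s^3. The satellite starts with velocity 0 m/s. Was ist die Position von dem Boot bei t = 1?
Wir müssen unsere Gleichung für die Beschleunigung a(t) = -120·t^4 - 40·t^3 + 12·t^2 + 30·t - 8 2-mal integrieren. Das Integral von der Beschleunigung, mit v(0) = 2, ergibt die Geschwindigkeit: v(t) = -24·t^5 - 10·t^4 + 4·t^3 + 15·t^2 - 8·t + 2. Durch Integration von der Geschwindigkeit und Verwendung der Anfangsbedingung x(0) = 1, erhalten wir x(t) = -4·t^6 - 2·t^5 + t^4 + 5·t^3 - 4·t^2 + 2·t + 1. Aus der Gleichung für die Position x(t) = -4·t^6 - 2·t^5 + t^4 + 5·t^3 - 4·t^2 + 2·t + 1, setzen wir t = 1 ein und erhalten x = -1.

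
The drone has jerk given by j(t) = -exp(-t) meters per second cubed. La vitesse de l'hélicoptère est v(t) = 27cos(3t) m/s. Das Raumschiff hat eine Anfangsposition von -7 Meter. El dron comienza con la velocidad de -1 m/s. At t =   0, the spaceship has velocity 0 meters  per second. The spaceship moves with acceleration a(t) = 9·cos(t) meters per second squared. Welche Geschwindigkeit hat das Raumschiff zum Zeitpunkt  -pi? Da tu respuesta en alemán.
Wir müssen unsere Gleichung für die Beschleunigung a(t) = 9·cos(t) 1-mal integrieren. Mit ∫a(t)dt und Anwendung von v(0) = 0, finden wir v(t) = 9·sin(t). Wir haben die Geschwindigkeit v(t) = 9·sin(t). Durch Einsetzen von t = -pi: v(-pi) = 0.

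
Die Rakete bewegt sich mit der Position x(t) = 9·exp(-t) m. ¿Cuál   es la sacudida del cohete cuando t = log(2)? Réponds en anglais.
We must differentiate our position equation x(t) = 9·exp(-t) 3 times. Taking d/dt of x(t), we find v(t) = -9·exp(-t). Taking d/dt of v(t), we find a(t) = 9·exp(-t). Differentiating acceleration, we get jerk: j(t) = -9·exp(-t). Using j(t) = -9·exp(-t) and substituting t = log(2), we find j = -9/2.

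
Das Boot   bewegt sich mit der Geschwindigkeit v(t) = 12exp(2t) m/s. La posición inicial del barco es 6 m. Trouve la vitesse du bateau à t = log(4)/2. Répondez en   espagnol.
Usando v(t) = 12·exp(2·t) y sustituyendo t = log(4)/2, encontramos v = 48.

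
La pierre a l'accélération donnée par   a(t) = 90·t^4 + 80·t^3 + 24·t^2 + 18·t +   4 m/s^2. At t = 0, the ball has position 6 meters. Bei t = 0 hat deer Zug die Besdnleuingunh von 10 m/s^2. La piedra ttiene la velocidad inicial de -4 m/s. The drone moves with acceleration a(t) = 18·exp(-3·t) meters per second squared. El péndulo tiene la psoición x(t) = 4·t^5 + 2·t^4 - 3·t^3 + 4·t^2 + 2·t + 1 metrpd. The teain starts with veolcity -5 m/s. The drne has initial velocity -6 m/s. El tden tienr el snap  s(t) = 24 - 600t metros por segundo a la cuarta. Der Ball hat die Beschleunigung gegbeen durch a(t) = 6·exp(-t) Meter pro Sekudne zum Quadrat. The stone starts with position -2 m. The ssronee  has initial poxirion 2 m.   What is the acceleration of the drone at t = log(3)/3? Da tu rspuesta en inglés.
We have acceleration a(t) = 18·exp(-3·t). Substituting t = log(3)/3: a(log(3)/3) = 6.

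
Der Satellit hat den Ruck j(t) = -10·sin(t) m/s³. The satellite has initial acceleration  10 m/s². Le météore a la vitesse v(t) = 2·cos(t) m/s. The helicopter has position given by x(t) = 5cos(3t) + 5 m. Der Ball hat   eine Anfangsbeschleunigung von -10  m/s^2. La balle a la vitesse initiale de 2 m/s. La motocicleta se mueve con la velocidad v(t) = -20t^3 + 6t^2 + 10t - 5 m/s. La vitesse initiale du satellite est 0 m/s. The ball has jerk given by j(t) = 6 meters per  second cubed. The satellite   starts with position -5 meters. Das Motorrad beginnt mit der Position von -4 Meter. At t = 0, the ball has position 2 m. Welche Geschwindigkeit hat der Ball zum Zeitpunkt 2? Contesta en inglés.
We must find the antiderivative of our jerk equation j(t) = 6 2 times. Finding the antiderivative of j(t) and using a(0) = -10: a(t) = 6·t - 10. The antiderivative of acceleration, with v(0) = 2, gives velocity: v(t) = 3·t^2 - 10·t + 2. We have velocity v(t) = 3·t^2 - 10·t + 2. Substituting t = 2: v(2) = -6.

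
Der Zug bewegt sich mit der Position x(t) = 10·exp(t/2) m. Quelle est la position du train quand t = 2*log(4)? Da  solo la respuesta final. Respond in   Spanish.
x(2*log(4)) = 40.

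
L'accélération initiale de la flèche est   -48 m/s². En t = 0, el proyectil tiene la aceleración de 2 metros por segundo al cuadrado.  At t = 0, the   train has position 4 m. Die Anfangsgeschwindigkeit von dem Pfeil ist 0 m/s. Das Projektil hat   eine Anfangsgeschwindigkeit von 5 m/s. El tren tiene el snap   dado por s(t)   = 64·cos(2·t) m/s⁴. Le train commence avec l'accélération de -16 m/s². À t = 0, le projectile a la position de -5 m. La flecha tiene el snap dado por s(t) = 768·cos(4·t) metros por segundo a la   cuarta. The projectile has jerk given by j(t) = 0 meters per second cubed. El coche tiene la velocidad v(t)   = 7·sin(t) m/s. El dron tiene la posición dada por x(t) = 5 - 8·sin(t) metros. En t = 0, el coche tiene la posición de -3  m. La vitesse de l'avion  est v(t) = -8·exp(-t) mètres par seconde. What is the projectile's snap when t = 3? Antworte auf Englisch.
Starting from jerk j(t) = 0, we take 1 derivative. The derivative of jerk gives snap: s(t) = 0. Using s(t) = 0 and substituting t = 3, we find s = 0.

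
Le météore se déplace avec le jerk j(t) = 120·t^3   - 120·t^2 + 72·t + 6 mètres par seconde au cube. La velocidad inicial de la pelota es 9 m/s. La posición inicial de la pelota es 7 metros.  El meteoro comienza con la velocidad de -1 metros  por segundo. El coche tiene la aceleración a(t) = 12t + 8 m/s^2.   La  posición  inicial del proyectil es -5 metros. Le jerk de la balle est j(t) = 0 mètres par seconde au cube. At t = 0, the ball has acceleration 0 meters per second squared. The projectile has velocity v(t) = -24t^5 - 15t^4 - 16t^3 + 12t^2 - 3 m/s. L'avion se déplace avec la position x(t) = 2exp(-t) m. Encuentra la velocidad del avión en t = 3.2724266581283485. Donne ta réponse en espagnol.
Para resolver esto, necesitamos tomar 1 derivada de nuestra ecuación de la posición x(t) = 2·exp(-t). La derivada de la posición da la velocidad: v(t) = -2·exp(-t). De la ecuación de la velocidad v(t) = -2·exp(-t), sustituimos t = 3.2724266581283485 para obtener v = -0.0758286205663354.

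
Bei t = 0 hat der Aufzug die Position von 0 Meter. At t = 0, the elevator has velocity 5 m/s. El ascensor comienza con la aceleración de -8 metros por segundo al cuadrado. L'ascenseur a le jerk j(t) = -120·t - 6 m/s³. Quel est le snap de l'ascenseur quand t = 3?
Pour résoudre ceci, nous devons prendre 1 dérivée de notre équation du jerk j(t) = -120·t - 6. En prenant d/dt de j(t), nous trouvons s(t) = -120. De l'équation du snap s(t) = -120, nous substituons t = 3 pour obtenir s = -120.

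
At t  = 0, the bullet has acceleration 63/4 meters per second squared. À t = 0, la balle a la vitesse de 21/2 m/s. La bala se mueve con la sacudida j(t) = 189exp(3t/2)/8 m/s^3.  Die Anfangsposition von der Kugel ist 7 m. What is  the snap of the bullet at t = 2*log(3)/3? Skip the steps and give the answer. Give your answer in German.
Bei t = 2*log(3)/3, s = 1701/16.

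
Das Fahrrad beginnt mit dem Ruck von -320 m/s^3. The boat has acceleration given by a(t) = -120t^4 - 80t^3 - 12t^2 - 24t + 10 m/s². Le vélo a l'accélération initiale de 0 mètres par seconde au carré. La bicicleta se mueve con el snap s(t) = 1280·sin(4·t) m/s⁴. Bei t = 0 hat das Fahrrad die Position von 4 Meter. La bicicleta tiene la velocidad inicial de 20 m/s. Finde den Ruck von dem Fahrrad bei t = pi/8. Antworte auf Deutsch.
Um dies zu lösen, müssen wir 1 Integral unserer Gleichung für den Snap s(t) = 1280·sin(4·t) finden. Das Integral von dem Snap, mit j(0) = -320, ergibt den Ruck: j(t) = -320·cos(4·t). Wir haben den Ruck j(t) = -320·cos(4·t). Durch Einsetzen von t = pi/8: j(pi/8) = 0.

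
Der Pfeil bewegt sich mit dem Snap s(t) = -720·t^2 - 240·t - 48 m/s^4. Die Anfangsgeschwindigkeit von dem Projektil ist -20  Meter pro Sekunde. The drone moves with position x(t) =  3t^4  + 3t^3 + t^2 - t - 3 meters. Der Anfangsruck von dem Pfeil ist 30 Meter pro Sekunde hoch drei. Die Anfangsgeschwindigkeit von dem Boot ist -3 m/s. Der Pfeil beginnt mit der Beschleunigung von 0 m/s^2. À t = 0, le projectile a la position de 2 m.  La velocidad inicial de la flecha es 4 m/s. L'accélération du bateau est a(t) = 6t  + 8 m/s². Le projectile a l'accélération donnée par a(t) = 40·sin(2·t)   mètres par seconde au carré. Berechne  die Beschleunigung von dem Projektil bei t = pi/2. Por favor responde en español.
Tenemos la aceleración a(t) = 40·sin(2·t). Sustituyendo t = pi/2: a(pi/2) = 0.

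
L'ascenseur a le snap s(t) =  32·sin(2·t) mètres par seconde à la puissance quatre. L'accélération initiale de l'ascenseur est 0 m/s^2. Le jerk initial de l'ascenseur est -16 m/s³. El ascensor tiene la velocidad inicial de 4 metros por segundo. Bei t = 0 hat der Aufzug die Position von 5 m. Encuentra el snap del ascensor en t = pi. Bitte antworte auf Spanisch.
Tenemos el snap s(t) = 32·sin(2·t). Sustituyendo t = pi: s(pi) = 0.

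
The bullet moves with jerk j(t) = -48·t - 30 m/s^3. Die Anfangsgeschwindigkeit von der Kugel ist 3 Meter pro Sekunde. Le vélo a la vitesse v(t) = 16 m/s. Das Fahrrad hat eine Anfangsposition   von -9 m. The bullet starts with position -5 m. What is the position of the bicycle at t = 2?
We need to integrate our velocity equation v(t) = 16 1 time. The antiderivative of velocity, with x(0) = -9, gives position: x(t) = 16·t - 9. Using x(t) = 16·t - 9 and substituting t = 2, we find x = 23.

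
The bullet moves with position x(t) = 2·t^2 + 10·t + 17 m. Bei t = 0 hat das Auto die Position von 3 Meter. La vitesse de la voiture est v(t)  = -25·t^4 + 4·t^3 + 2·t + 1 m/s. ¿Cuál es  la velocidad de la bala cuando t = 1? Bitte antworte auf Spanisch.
Para resolver esto, necesitamos tomar 1 derivada de nuestra ecuación de la posición x(t) = 2·t^2 + 10·t + 17. Tomando d/dt de x(t), encontramos v(t) = 4·t + 10. Tenemos la velocidad v(t) = 4·t + 10. Sustituyendo t = 1: v(1) = 14.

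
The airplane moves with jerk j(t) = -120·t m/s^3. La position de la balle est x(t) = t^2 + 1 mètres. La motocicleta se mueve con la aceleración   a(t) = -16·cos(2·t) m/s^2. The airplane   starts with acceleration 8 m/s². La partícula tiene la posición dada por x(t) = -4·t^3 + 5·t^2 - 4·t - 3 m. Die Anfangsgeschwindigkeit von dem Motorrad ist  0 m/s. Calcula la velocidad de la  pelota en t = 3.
Partiendo de la posición x(t) = t^2 + 1, tomamos 1 derivada. Tomando d/dt de x(t), encontramos v(t) = 2·t. Usando v(t) = 2·t y sustituyendo t = 3, encontramos v = 6.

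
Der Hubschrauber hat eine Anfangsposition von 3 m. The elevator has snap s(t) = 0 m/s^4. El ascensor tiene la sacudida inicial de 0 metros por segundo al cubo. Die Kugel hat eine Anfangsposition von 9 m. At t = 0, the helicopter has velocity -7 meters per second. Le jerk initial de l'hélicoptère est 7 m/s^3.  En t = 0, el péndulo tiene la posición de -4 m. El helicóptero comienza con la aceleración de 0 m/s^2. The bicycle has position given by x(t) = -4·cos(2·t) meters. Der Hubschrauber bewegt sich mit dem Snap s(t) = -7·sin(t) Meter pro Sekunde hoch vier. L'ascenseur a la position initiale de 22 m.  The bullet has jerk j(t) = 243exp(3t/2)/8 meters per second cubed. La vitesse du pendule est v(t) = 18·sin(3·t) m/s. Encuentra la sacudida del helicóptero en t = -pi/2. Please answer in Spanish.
Para resolver esto, necesitamos tomar 1 integral de nuestra ecuación del snap s(t) = -7·sin(t). La antiderivada del snap es la sacudida. Usando j(0) = 7, obtenemos j(t) = 7·cos(t). Tenemos la sacudida j(t) = 7·cos(t). Sustituyendo t = -pi/2: j(-pi/2) = 0.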